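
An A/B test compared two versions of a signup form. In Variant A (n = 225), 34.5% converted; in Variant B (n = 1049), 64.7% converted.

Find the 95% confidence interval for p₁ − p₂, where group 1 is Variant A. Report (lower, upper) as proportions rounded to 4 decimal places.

(-0.3705, -0.2335)

SE₁ = √(p̂₁(1−p̂₁)/n₁) = √(0.3450·0.6550/225) = 0.03169; SE₂ = √(0.6470·0.3530/1049) = 0.01476.
Independent samples: SE of the difference = √(SE₁² + SE₂²) = √(0.0010042561 + 0.0002178576) = 0.03496.
z* for 95% confidence is 1.960, so the margin of error is 1.960 × 0.03496 = 0.06852.
Point estimate p̂₁ − p̂₂ = 0.3450 − 0.6470 = -0.3020.
-0.3020 ± 0.06852 → (-0.3705, -0.2335).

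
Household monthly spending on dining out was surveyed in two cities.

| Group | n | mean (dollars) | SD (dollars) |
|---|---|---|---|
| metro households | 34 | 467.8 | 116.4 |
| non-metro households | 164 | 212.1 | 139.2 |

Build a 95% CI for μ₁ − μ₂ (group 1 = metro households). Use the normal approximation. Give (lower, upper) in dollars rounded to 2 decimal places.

SE₁ = s₁/√n₁ = 116.4/√34 = 19.9624; SE₂ = 139.2/√164 = 10.8697.
Independent samples, unequal variances: SE_diff = √(SE₁² + SE₂²) = √(398.49741376 + 118.15037809) = 22.7299.
z* = 1.960, so margin of error = 1.960 × 22.7299 = 44.5506.
Difference in means = 467.8 − 212.1 = 255.7000.
255.7000 ± 44.5506 → (211.15, 300.25).

(211.15, 300.25)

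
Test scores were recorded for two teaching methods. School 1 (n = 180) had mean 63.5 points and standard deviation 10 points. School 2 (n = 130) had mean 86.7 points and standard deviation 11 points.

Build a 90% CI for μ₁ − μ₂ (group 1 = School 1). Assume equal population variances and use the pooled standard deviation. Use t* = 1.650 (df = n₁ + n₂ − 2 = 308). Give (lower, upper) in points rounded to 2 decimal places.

Pooled variance s_p² = [179·10² + 129·11²] / (180+130−2) = 108.7955, so s_p = 10.4305.
SE_diff = s_p·√(1/n₁ + 1/n₂) = 10.4305·√(1/180 + 1/130) = 1.2005.
t* = 1.650; margin = 1.650 × 1.2005 = 1.9808.
Difference = 63.5 − 86.7 = -23.2000.
-23.2000 ± 1.9808 → (-25.18, -21.22).

(-25.18, -21.22)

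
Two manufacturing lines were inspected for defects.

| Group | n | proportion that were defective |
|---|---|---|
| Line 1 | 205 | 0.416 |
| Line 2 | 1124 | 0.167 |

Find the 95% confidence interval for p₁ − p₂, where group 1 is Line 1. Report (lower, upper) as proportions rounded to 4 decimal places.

The two standard errors are √(0.4160×0.5840/205) = 0.03443 and √(0.1670×0.8330/1124) = 0.01112.
Because the samples are independent, SE_diff = √(0.03443² + 0.01112²) = 0.03618.
Using z* = 1.960 for 95%, ME = 1.960 × 0.03618 = 0.07091.
p̂₁ − p̂₂ = 0.2490; interval 0.2490 ± 0.07091 gives (0.1781, 0.3199).

(0.1781, 0.3199)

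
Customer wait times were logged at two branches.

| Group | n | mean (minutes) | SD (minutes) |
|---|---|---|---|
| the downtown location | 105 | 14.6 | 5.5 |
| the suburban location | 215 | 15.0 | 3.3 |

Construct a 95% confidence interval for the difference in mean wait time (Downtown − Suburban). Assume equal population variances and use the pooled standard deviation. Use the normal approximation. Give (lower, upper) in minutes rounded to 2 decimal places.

(-1.37, 0.57)

Pooled variance s_p² = [104·5.5² + 214·3.3²] / (105+215−2) = 17.2216, so s_p = 4.1499.
SE_diff = s_p·√(1/n₁ + 1/n₂) = 4.1499·√(1/105 + 1/215) = 0.4941.
z* = 1.960; margin = 1.960 × 0.4941 = 0.9684.
Difference = 14.6 − 15.0 = -0.4000.
-0.4000 ± 0.9684 → (-1.37, 0.57).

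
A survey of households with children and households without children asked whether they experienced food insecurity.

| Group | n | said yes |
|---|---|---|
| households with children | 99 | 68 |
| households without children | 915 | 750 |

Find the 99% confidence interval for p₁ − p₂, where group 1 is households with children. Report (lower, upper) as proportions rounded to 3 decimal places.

Sample proportions: 68/99 = 0.6869, 750/915 = 0.8197.
Each SE is √(p̂(1−p̂)/n): √(0.6869·0.3131/99) = 0.04661 and √(0.8197·0.1803/915) = 0.01271.
SE(p̂₁ − p̂₂) = √(SE₁² + SE₂²) = √(0.0021724921 + 0.0001615441) = 0.04831, since the two samples are independent.
At 99% confidence z* = 2.576; margin = 2.576 × 0.04831 = 0.12445.
The difference is 0.6869 − 0.8197 = -0.1328, so the interval is -0.1328 ± 0.12445 = (-0.257, -0.008).

(-0.257, -0.008)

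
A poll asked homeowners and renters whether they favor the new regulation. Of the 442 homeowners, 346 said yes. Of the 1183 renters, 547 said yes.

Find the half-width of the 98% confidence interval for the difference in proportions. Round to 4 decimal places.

0.0567

First, p̂₁ = 346/442 = 0.7828; p̂₂ = 547/1183 = 0.4624.
The two standard errors are √(0.7828×0.2172/442) = 0.01961 and √(0.4624×0.5376/1183) = 0.01450.
Because the samples are independent, SE_diff = √(0.01961² + 0.01450²) = 0.02439.
Using z* = 2.326 for 98%, ME = 2.326 × 0.02439 = 0.05673.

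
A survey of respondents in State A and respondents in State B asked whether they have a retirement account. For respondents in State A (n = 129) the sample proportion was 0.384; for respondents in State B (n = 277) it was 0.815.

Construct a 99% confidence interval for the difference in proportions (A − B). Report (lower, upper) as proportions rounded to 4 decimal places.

The two standard errors are √(0.3840×0.6160/129) = 0.04282 and √(0.8150×0.1850/277) = 0.02333.
Because the samples are independent, SE_diff = √(0.04282² + 0.02333²) = 0.04876.
Using z* = 2.576 for 99%, ME = 2.576 × 0.04876 = 0.12561.
p̂₁ − p̂₂ = -0.4310; interval -0.4310 ± 0.12561 gives (-0.5566, -0.3054).

(-0.5566, -0.3054)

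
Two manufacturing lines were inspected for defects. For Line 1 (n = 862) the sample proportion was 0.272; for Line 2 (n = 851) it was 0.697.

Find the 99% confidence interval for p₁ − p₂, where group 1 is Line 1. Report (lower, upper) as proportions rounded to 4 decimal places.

(-0.4813, -0.3687)

Each SE is √(p̂(1−p̂)/n): √(0.2720·0.7280/862) = 0.01516 and √(0.6970·0.3030/851) = 0.01575.
SE(p̂₁ − p̂₂) = √(SE₁² + SE₂²) = √(0.0002298256 + 0.0002480625) = 0.02186, since the two samples are independent.
At 99% confidence z* = 2.576; margin = 2.576 × 0.02186 = 0.05631.
The difference is 0.2720 − 0.6970 = -0.4250, so the interval is -0.4250 ± 0.05631 = (-0.4813, -0.3687).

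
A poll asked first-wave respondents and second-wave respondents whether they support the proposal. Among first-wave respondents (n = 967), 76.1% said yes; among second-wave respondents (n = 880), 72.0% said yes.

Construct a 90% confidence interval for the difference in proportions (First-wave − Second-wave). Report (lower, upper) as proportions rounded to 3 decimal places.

(0.007, 0.075)

The two standard errors are √(0.7610×0.2390/967) = 0.01371 and √(0.7200×0.2800/880) = 0.01514.
Because the samples are independent, SE_diff = √(0.01371² + 0.01514²) = 0.02043.
Using z* = 1.645 for 90%, ME = 1.645 × 0.02043 = 0.03361.
p̂₁ − p̂₂ = 0.0410; interval 0.0410 ± 0.03361 gives (0.007, 0.075).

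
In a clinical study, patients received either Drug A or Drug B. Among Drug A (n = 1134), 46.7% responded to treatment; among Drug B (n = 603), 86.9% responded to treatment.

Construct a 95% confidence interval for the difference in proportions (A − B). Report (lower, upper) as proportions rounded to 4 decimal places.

(-0.4416, -0.3624)

Each SE is √(p̂(1−p̂)/n): √(0.4670·0.5330/1134) = 0.01482 and √(0.8690·0.1310/603) = 0.01374.
SE(p̂₁ − p̂₂) = √(SE₁² + SE₂²) = √(0.0002196324 + 0.0001887876) = 0.02021, since the two samples are independent.
At 95% confidence z* = 1.960; margin = 1.960 × 0.02021 = 0.03961.
The difference is 0.4670 − 0.8690 = -0.4020, so the interval is -0.4020 ± 0.03961 = (-0.4416, -0.3624).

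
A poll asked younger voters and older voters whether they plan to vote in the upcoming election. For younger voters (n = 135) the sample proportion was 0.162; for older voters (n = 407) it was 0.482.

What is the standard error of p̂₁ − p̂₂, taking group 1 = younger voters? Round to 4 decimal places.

Each SE is √(p̂(1−p̂)/n): √(0.1620·0.8380/135) = 0.03171 and √(0.4820·0.5180/407) = 0.02477.
SE(p̂₁ − p̂₂) = √(SE₁² + SE₂²) = √(0.0010055241 + 0.0006135529) = 0.04024, since the two samples are independent.

0.0402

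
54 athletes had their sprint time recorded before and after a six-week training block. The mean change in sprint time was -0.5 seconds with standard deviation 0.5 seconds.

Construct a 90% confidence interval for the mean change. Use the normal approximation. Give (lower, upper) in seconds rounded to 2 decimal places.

Paired design: SE = s_d/√n = 0.5/√54 = 0.0680.
z* = 1.645; margin of error = 1.645 × 0.0680 = 0.1119.
-0.5 ± 0.1119 → (-0.61, -0.39).

(-0.61, -0.39)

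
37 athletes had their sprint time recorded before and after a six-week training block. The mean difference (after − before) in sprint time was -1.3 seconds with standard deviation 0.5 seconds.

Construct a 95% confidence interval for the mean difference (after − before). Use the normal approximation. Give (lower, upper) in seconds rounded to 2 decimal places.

(-1.46, -1.14)

This is a matched-pairs design, so SE = s_d/√n = 0.5/√37 = 0.0822.
Margin = 1.960 × 0.0822 = 0.1611; the interval is -1.3 ± 0.1611 = (-1.46, -1.14).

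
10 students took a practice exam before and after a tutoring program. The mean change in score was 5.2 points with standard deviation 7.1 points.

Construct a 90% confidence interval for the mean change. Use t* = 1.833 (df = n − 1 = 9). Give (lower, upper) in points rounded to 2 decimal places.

Paired design: SE = s_d/√n = 7.1/√10 = 2.2452.
t* = 1.833; margin of error = 1.833 × 2.2452 = 4.1155.
5.2 ± 4.1155 → (1.08, 9.32).

(1.08, 9.32)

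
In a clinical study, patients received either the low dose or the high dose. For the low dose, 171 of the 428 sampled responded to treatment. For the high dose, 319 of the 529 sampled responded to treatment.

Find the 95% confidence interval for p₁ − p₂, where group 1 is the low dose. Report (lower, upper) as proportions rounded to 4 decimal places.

First, p̂₁ = 171/428 = 0.3995; p̂₂ = 319/529 = 0.6030.
The two standard errors are √(0.3995×0.6005/428) = 0.02368 and √(0.6030×0.3970/529) = 0.02127.
Because the samples are independent, SE_diff = √(0.02368² + 0.02127²) = 0.03183.
Using z* = 1.960 for 95%, ME = 1.960 × 0.03183 = 0.06239.
p̂₁ − p̂₂ = -0.2035; interval -0.2035 ± 0.06239 gives (-0.2659, -0.1411).

(-0.2659, -0.1411)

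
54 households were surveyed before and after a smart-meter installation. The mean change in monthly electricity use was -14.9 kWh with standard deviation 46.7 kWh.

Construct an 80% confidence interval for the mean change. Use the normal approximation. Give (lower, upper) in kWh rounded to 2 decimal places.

Paired design: SE = s_d/√n = 46.7/√54 = 6.3551.
z* = 1.282; margin of error = 1.282 × 6.3551 = 8.1472.
-14.9 ± 8.1472 → (-23.05, -6.75).

(-23.05, -6.75)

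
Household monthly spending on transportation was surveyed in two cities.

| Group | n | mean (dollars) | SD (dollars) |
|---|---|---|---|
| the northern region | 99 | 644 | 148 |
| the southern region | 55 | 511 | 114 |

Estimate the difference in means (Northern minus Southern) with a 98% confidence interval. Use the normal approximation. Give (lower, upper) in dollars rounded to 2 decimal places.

Per-group SEs: s₁/√n₁ = 148/√99 = 14.8746, s₂/√n₂ = 114/√55 = 15.3718.
Unpooled SE of the difference: √(221.25372516 + 236.29223524) = 21.3903.
Margin of error = z* · SE = 2.326 × 21.3903 = 49.7538.
x̄₁ − x̄₂ = 644 − 511 = 133.0000.
CI: 133.0000 ± 49.7538 = (83.25, 182.75).

(83.25, 182.75)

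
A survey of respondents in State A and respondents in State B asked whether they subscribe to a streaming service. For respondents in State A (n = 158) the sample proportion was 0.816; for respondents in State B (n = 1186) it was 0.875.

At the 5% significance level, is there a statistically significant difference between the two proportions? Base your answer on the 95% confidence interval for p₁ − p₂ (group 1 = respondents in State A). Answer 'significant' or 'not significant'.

not significant

Each SE is √(p̂(1−p̂)/n): √(0.8160·0.1840/158) = 0.03083 and √(0.8750·0.1250/1186) = 0.00960.
SE(p̂₁ − p̂₂) = √(SE₁² + SE₂²) = √(0.0009504889 + 0.00009216) = 0.03229, since the two samples are independent.
At 95% confidence z* = 1.960; margin = 1.960 × 0.03229 = 0.06329.
The difference is 0.8160 − 0.8750 = -0.0590, so the interval is -0.0590 ± 0.06329 = (-0.12229, 0.00429).
The interval (-0.12229, 0.00429) contains 0, so the difference is not significant.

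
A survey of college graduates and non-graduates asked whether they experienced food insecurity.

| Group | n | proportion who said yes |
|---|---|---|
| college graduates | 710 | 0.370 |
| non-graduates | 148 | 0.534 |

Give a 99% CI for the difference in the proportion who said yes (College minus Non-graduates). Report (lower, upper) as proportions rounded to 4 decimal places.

The two standard errors are √(0.3700×0.6300/710) = 0.01812 and √(0.5340×0.4660/148) = 0.04100.
Because the samples are independent, SE_diff = √(0.01812² + 0.04100²) = 0.04483.
Using z* = 2.576 for 99%, ME = 2.576 × 0.04483 = 0.11548.
p̂₁ − p̂₂ = -0.1640; interval -0.1640 ± 0.11548 gives (-0.2795, -0.0485).

(-0.2795, -0.0485)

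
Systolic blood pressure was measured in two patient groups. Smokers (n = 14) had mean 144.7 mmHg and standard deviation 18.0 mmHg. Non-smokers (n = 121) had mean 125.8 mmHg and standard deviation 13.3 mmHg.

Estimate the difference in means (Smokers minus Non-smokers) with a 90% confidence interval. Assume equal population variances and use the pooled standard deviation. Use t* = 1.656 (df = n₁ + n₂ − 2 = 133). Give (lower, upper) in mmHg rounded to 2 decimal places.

Pooled variance s_p² = [13·18.0² + 120·13.3²] / (14+121−2) = 191.2692, so s_p = 13.8300.
SE_diff = s_p·√(1/n₁ + 1/n₂) = 13.8300·√(1/14 + 1/121) = 3.9042.
t* = 1.656; margin = 1.656 × 3.9042 = 6.4654.
Difference = 144.7 − 125.8 = 18.9000.
18.9000 ± 6.4654 → (12.43, 25.37).

(12.43, 25.37)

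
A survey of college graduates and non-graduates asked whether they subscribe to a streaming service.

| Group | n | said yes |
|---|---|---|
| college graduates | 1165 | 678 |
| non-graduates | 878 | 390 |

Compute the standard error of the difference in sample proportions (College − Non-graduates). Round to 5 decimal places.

First, p̂₁ = 678/1165 = 0.5820; p̂₂ = 390/878 = 0.4442.
The two standard errors are √(0.5820×0.4180/1165) = 0.01445 and √(0.4442×0.5558/878) = 0.01677.
Because the samples are independent, SE_diff = √(0.01445² + 0.01677²) = 0.02214.

0.02214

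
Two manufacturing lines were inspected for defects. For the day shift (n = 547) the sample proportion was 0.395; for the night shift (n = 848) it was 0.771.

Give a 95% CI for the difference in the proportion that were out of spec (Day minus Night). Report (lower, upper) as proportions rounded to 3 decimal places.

(-0.426, -0.326)

The two standard errors are √(0.3950×0.6050/547) = 0.02090 and √(0.7710×0.2290/848) = 0.01443.
Because the samples are independent, SE_diff = √(0.02090² + 0.01443²) = 0.02540.
Using z* = 1.960 for 95%, ME = 1.960 × 0.02540 = 0.04978.
p̂₁ − p̂₂ = -0.3760; interval -0.3760 ± 0.04978 gives (-0.426, -0.326).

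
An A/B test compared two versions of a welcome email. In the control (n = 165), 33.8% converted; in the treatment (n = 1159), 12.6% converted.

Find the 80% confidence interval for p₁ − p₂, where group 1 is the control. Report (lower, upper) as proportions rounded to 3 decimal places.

(0.163, 0.261)

The two standard errors are √(0.3380×0.6620/165) = 0.03683 and √(0.1260×0.8740/1159) = 0.00975.
Because the samples are independent, SE_diff = √(0.03683² + 0.00975²) = 0.03810.
Using z* = 1.282 for 80%, ME = 1.282 × 0.03810 = 0.04884.
p̂₁ − p̂₂ = 0.2120; interval 0.2120 ± 0.04884 gives (0.163, 0.261).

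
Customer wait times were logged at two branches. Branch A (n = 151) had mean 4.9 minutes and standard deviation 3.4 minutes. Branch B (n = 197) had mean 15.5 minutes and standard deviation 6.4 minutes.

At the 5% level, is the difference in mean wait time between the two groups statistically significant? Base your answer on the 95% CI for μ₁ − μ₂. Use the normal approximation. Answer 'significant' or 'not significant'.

SE₁ = s₁/√n₁ = 3.4/√151 = 0.2767; SE₂ = 6.4/√197 = 0.4560.
Independent samples, unequal variances: SE_diff = √(SE₁² + SE₂²) = √(0.07656289 + 0.207936) = 0.5334.
z* = 1.960, so margin of error = 1.960 × 0.5334 = 1.0455.
Difference in means = 4.9 − 15.5 = -10.6000.
-10.6000 ± 1.0455 → (-11.6455, -9.5545).
The interval (-11.6455, -9.5545) does not contain 0, so the difference is significant.

significant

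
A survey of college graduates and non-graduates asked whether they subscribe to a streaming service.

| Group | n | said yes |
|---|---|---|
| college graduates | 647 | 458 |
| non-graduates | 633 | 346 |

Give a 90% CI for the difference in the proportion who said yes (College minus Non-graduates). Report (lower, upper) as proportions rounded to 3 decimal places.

First, p̂₁ = 458/647 = 0.7079; p̂₂ = 346/633 = 0.5466.
The two standard errors are √(0.7079×0.2921/647) = 0.01788 and √(0.5466×0.4534/633) = 0.01979.
Because the samples are independent, SE_diff = √(0.01788² + 0.01979²) = 0.02667.
Using z* = 1.645 for 90%, ME = 1.645 × 0.02667 = 0.04387.
p̂₁ − p̂₂ = 0.1613; interval 0.1613 ± 0.04387 gives (0.117, 0.205).

(0.117, 0.205)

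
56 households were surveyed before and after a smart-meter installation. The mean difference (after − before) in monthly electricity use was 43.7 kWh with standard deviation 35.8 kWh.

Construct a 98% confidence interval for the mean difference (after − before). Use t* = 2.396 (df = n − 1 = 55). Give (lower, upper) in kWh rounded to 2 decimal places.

(32.24, 55.16)

This is a matched-pairs design, so SE = s_d/√n = 35.8/√56 = 4.7840.
Margin = 2.396 × 4.7840 = 11.4625; the interval is 43.7 ± 11.4625 = (32.24, 55.16).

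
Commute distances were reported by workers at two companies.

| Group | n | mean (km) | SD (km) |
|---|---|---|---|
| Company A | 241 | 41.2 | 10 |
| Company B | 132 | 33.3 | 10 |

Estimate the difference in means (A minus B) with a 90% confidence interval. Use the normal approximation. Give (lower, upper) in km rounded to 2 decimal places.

(6.12, 9.68)

SE₁ = s₁/√n₁ = 10/√241 = 0.6442; SE₂ = 10/√132 = 0.8704.
Independent samples, unequal variances: SE_diff = √(SE₁² + SE₂²) = √(0.41499364 + 0.75759616) = 1.0829.
z* = 1.645, so margin of error = 1.645 × 1.0829 = 1.7814.
Difference in means = 41.2 − 33.3 = 7.9000.
7.9000 ± 1.7814 → (6.12, 9.68).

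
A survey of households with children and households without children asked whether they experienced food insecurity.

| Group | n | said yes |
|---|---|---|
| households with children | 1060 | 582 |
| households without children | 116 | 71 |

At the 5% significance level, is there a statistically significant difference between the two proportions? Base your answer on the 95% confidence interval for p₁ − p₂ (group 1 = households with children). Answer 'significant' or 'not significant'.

not significant

First, p̂₁ = 582/1060 = 0.5491; p̂₂ = 71/116 = 0.6121.
The two standard errors are √(0.5491×0.4509/1060) = 0.01528 and √(0.6121×0.3879/116) = 0.04524.
Because the samples are independent, SE_diff = √(0.01528² + 0.04524²) = 0.04775.
Using z* = 1.960 for 95%, ME = 1.960 × 0.04775 = 0.09359.
p̂₁ − p̂₂ = -0.0630; interval -0.0630 ± 0.09359 gives (-0.15659, 0.03059).
The interval (-0.15659, 0.03059) contains 0, so the difference is not significant.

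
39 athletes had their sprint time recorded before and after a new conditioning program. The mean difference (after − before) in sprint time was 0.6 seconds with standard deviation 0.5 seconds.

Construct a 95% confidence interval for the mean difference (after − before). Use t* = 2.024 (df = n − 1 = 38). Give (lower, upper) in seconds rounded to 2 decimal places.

This is a matched-pairs design, so SE = s_d/√n = 0.5/√39 = 0.0801.
Margin = 2.024 × 0.0801 = 0.1621; the interval is 0.6 ± 0.1621 = (0.44, 0.76).

(0.44, 0.76)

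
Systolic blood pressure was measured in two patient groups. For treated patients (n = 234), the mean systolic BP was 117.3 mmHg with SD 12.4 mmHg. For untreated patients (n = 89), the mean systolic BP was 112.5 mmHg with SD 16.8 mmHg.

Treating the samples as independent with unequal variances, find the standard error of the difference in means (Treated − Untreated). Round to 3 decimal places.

Per-group SEs: s₁/√n₁ = 12.4/√234 = 0.8106, s₂/√n₂ = 16.8/√89 = 1.7808.
Unpooled SE of the difference: √(0.65707236 + 3.17124864) = 1.9566.

1.957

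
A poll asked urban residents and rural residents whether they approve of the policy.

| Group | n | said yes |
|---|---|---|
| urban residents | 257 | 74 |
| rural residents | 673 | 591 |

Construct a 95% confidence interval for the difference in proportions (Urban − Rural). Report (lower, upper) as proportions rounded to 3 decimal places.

(-0.651, -0.530)

First, p̂₁ = 74/257 = 0.2879; p̂₂ = 591/673 = 0.8782.
The two standard errors are √(0.2879×0.7121/257) = 0.02824 and √(0.8782×0.1218/673) = 0.01261.
Because the samples are independent, SE_diff = √(0.02824² + 0.01261²) = 0.03093.
Using z* = 1.960 for 95%, ME = 1.960 × 0.03093 = 0.06062.
p̂₁ − p̂₂ = -0.5903; interval -0.5903 ± 0.06062 gives (-0.651, -0.530).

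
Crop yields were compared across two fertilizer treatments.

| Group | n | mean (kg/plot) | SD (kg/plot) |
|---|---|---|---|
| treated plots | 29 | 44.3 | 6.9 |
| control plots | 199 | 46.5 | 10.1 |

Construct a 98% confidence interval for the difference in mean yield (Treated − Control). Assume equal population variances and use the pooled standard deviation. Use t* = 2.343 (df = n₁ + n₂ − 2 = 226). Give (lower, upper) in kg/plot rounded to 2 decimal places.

(-6.75, 2.35)

s_p = √[((n₁−1)s₁² + (n₂−1)s₂²)/(n₁+n₂−2)] = √[(28·6.9² + 198·10.1²)/226] = 9.7606.
SE = 9.7606·√(1/29 + 1/199) = 1.9401.
With t* = 2.343, margin = 2.343 × 1.9401 = 4.5457.
x̄₁ − x̄₂ = 44.3 − 46.5 = -2.2000; interval -2.2000 ± 4.5457 = (-6.75, 2.35).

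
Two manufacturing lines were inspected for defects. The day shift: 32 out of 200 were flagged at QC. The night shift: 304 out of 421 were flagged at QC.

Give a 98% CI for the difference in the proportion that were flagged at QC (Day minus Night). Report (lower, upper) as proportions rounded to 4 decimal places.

Sample proportions: 32/200 = 0.1600, 304/421 = 0.7221.
Each SE is √(p̂(1−p̂)/n): √(0.1600·0.8400/200) = 0.02592 and √(0.7221·0.2779/421) = 0.02183.
SE(p̂₁ − p̂₂) = √(SE₁² + SE₂²) = √(0.0006718464 + 0.0004765489) = 0.03389, since the two samples are independent.
At 98% confidence z* = 2.326; margin = 2.326 × 0.03389 = 0.07883.
The difference is 0.1600 − 0.7221 = -0.5621, so the interval is -0.5621 ± 0.07883 = (-0.6409, -0.4833).

(-0.6409, -0.4833)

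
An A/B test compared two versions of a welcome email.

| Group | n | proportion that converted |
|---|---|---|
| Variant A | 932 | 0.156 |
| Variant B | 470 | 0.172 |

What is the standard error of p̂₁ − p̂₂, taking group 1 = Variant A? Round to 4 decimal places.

0.0211

The two standard errors are √(0.1560×0.8440/932) = 0.01189 and √(0.1720×0.8280/470) = 0.01741.
Because the samples are independent, SE_diff = √(0.01189² + 0.01741²) = 0.02108.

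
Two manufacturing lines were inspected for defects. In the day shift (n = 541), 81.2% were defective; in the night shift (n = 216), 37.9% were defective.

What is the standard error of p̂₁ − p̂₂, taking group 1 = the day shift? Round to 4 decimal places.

The two standard errors are √(0.8120×0.1880/541) = 0.01680 and √(0.3790×0.6210/216) = 0.03301.
Because the samples are independent, SE_diff = √(0.01680² + 0.03301²) = 0.03704.

0.0370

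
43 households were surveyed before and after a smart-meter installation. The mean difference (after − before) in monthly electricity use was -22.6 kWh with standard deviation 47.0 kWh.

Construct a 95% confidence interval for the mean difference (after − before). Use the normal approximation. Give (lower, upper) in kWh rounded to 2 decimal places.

Paired design: SE = s_d/√n = 47.0/√43 = 7.1674.
z* = 1.960; margin of error = 1.960 × 7.1674 = 14.0481.
-22.6 ± 14.0481 → (-36.65, -8.55).

(-36.65, -8.55)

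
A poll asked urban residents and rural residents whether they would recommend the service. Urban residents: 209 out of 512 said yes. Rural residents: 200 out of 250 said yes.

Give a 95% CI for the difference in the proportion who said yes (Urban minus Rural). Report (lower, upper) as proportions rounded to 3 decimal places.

Sample proportions: 209/512 = 0.4082, 200/250 = 0.8000.
Each SE is √(p̂(1−p̂)/n): √(0.4082·0.5918/512) = 0.02172 and √(0.8000·0.2000/250) = 0.02530.
SE(p̂₁ − p̂₂) = √(SE₁² + SE₂²) = √(0.0004717584 + 0.00064009) = 0.03334, since the two samples are independent.
At 95% confidence z* = 1.960; margin = 1.960 × 0.03334 = 0.06535.
The difference is 0.4082 − 0.8000 = -0.3918, so the interval is -0.3918 ± 0.06535 = (-0.457, -0.326).

(-0.457, -0.326)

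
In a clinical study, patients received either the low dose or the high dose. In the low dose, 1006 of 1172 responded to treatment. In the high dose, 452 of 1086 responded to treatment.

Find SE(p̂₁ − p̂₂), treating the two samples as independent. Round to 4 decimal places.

0.0181

First, p̂₁ = 1006/1172 = 0.8584; p̂₂ = 452/1086 = 0.4162.
The two standard errors are √(0.8584×0.1416/1172) = 0.01018 and √(0.4162×0.5838/1086) = 0.01496.
Because the samples are independent, SE_diff = √(0.01018² + 0.01496²) = 0.01810.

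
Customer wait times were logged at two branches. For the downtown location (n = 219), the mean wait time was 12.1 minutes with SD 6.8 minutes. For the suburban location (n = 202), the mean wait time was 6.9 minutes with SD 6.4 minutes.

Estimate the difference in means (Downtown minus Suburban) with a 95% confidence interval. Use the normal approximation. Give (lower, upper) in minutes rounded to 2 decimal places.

Standard errors of each mean: 6.8/√219 = 0.4595 and 6.4/√202 = 0.4503.
SE(x̄₁ − x̄₂) = √(0.4595² + 0.4503²) = 0.6434 for independent samples with unequal variances.
With z* = 1.960, the margin is 1.960 × 0.6434 = 1.2611.
x̄₁ − x̄₂ = 12.1 − 6.9 = 5.2000; the interval is 5.2000 ± 1.2611 = (3.94, 6.46).

(3.94, 6.46)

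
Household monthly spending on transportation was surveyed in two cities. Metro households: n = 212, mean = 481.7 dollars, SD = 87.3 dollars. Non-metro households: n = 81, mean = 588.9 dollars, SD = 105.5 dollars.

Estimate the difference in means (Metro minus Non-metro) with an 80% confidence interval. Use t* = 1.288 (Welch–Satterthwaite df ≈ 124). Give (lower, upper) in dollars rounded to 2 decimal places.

SE₁ = s₁/√n₁ = 87.3/√212 = 5.9958; SE₂ = 105.5/√81 = 11.7222.
Independent samples, unequal variances: SE_diff = √(SE₁² + SE₂²) = √(35.94961764 + 137.40997284) = 13.1666.
t* = 1.288, so margin of error = 1.288 × 13.1666 = 16.9586.
Difference in means = 481.7 − 588.9 = -107.2000.
-107.2000 ± 16.9586 → (-124.16, -90.24).

(-124.16, -90.24)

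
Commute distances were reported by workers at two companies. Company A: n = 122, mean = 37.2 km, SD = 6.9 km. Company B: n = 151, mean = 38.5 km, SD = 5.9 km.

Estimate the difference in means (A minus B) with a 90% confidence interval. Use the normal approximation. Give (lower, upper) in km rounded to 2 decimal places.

SE₁ = s₁/√n₁ = 6.9/√122 = 0.6247; SE₂ = 5.9/√151 = 0.4801.
Independent samples, unequal variances: SE_diff = √(SE₁² + SE₂²) = √(0.39025009 + 0.23049601) = 0.7879.
z* = 1.645, so margin of error = 1.645 × 0.7879 = 1.2961.
Difference in means = 37.2 − 38.5 = -1.3000.
-1.3000 ± 1.2961 → (-2.60, 0.00).

(-2.60, 0.00)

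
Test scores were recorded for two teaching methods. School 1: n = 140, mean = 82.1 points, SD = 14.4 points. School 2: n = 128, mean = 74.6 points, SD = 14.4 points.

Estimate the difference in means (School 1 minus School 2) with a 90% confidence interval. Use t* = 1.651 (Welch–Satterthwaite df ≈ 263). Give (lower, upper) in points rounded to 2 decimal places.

Standard errors of each mean: 14.4/√140 = 1.2170 and 14.4/√128 = 1.2728.
SE(x̄₁ − x̄₂) = √(1.2170² + 1.2728²) = 1.7610 for independent samples with unequal variances.
With t* = 1.651, the margin is 1.651 × 1.7610 = 2.9074.
x̄₁ − x̄₂ = 82.1 − 74.6 = 7.5000; the interval is 7.5000 ± 2.9074 = (4.59, 10.41).

(4.59, 10.41)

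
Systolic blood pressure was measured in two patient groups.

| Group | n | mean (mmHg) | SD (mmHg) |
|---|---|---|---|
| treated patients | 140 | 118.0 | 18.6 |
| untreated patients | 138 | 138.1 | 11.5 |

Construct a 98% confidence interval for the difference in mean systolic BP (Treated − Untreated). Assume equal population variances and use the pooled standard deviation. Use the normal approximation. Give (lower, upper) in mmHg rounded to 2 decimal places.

(-24.42, -15.78)

Pooled variance s_p² = [139·18.6² + 137·11.5²] / (140+138−2) = 239.8793, so s_p = 15.4880.
SE_diff = s_p·√(1/n₁ + 1/n₂) = 15.4880·√(1/140 + 1/138) = 1.8579.
z* = 2.326; margin = 2.326 × 1.8579 = 4.3215.
Difference = 118.0 − 138.1 = -20.1000.
-20.1000 ± 4.3215 → (-24.42, -15.78).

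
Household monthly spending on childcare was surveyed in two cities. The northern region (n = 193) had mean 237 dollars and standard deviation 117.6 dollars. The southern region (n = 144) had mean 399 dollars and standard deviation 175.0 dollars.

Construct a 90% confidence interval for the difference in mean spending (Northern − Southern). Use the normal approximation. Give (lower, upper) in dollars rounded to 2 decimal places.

(-189.74, -134.26)

Per-group SEs: s₁/√n₁ = 117.6/√193 = 8.4650, s₂/√n₂ = 175.0/√144 = 14.5833.
Unpooled SE of the difference: √(71.656225 + 212.67263889) = 16.8621.
Margin of error = z* · SE = 1.645 × 16.8621 = 27.7382.
x̄₁ − x̄₂ = 237 − 399 = -162.0000.
CI: -162.0000 ± 27.7382 = (-189.74, -134.26).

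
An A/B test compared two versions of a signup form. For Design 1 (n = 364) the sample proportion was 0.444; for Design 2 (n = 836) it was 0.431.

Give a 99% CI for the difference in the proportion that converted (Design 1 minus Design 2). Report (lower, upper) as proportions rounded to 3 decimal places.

Each SE is √(p̂(1−p̂)/n): √(0.4440·0.5560/364) = 0.02604 and √(0.4310·0.5690/836) = 0.01713.
SE(p̂₁ − p̂₂) = √(SE₁² + SE₂²) = √(0.0006780816 + 0.0002934369) = 0.03117, since the two samples are independent.
At 99% confidence z* = 2.576; margin = 2.576 × 0.03117 = 0.08029.
The difference is 0.4440 − 0.4310 = 0.0130, so the interval is 0.0130 ± 0.08029 = (-0.067, 0.093).

(-0.067, 0.093)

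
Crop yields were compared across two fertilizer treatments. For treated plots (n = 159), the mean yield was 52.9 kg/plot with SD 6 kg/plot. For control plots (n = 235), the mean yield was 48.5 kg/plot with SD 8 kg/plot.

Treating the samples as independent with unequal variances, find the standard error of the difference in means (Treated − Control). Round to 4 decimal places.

0.7062

Per-group SEs: s₁/√n₁ = 6/√159 = 0.4758, s₂/√n₂ = 8/√235 = 0.5219.
Unpooled SE of the difference: √(0.22638564 + 0.27237961) = 0.7062.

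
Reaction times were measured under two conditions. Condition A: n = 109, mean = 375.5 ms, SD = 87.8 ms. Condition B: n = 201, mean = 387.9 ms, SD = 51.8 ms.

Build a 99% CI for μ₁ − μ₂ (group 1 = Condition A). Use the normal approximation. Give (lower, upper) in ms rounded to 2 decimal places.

(-36.02, 11.22)

Per-group SEs: s₁/√n₁ = 87.8/√109 = 8.4097, s₂/√n₂ = 51.8/√201 = 3.6537.
Unpooled SE of the difference: √(70.72305409 + 13.34952369) = 9.1691.
Margin of error = z* · SE = 2.576 × 9.1691 = 23.6196.
x̄₁ − x̄₂ = 375.5 − 387.9 = -12.4000.
CI: -12.4000 ± 23.6196 = (-36.02, 11.22).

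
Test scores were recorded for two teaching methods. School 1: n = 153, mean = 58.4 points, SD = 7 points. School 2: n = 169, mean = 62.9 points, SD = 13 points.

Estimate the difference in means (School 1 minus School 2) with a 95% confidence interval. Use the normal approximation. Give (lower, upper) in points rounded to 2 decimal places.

Standard errors of each mean: 7/√153 = 0.5659 and 13/√169 = 1.0000.
SE(x̄₁ − x̄₂) = √(0.5659² + 1.0000²) = 1.1490 for independent samples with unequal variances.
With z* = 1.960, the margin is 1.960 × 1.1490 = 2.2520.
x̄₁ − x̄₂ = 58.4 − 62.9 = -4.5000; the interval is -4.5000 ± 2.2520 = (-6.75, -2.25).

(-6.75, -2.25)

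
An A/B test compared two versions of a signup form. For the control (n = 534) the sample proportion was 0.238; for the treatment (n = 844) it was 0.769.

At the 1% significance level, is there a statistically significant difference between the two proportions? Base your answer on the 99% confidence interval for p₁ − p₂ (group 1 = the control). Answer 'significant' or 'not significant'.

SE₁ = √(p̂₁(1−p̂₁)/n₁) = √(0.2380·0.7620/534) = 0.01843; SE₂ = √(0.7690·0.2310/844) = 0.01451.
Independent samples: SE of the difference = √(SE₁² + SE₂²) = √(0.0003396649 + 0.0002105401) = 0.02346.
z* for 99% confidence is 2.576, so the margin of error is 2.576 × 0.02346 = 0.06043.
Point estimate p̂₁ − p̂₂ = 0.2380 − 0.7690 = -0.5310.
-0.5310 ± 0.06043 → (-0.59143, -0.47057).
The interval (-0.59143, -0.47057) does not contain 0, so the difference is significant.

significant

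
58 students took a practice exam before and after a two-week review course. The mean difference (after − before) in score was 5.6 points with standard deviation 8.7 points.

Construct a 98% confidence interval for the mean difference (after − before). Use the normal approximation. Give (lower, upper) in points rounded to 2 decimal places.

Paired design: SE = s_d/√n = 8.7/√58 = 1.1424.
z* = 2.326; margin of error = 2.326 × 1.1424 = 2.6572.
5.6 ± 2.6572 → (2.94, 8.26).

(2.94, 8.26)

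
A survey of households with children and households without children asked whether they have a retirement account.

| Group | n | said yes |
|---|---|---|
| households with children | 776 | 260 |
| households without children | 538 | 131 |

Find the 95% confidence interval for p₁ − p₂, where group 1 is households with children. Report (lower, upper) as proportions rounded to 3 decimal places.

Sample proportions: 260/776 = 0.3351, 131/538 = 0.2435.
Each SE is √(p̂(1−p̂)/n): √(0.3351·0.6649/776) = 0.01694 and √(0.2435·0.7565/538) = 0.01850.
SE(p̂₁ − p̂₂) = √(SE₁² + SE₂²) = √(0.0002869636 + 0.00034225) = 0.02508, since the two samples are independent.
At 95% confidence z* = 1.960; margin = 1.960 × 0.02508 = 0.04916.
The difference is 0.3351 − 0.2435 = 0.0916, so the interval is 0.0916 ± 0.04916 = (0.042, 0.141).

(0.042, 0.141)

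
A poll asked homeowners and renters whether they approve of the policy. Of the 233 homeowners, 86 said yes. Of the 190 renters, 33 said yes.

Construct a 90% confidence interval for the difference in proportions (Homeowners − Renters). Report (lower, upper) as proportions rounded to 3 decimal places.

(0.127, 0.264)

First, p̂₁ = 86/233 = 0.3691; p̂₂ = 33/190 = 0.1737.
The two standard errors are √(0.3691×0.6309/233) = 0.03161 and √(0.1737×0.8263/190) = 0.02748.
Because the samples are independent, SE_diff = √(0.03161² + 0.02748²) = 0.04188.
Using z* = 1.645 for 90%, ME = 1.645 × 0.04188 = 0.06889.
p̂₁ − p̂₂ = 0.1954; interval 0.1954 ± 0.06889 gives (0.127, 0.264).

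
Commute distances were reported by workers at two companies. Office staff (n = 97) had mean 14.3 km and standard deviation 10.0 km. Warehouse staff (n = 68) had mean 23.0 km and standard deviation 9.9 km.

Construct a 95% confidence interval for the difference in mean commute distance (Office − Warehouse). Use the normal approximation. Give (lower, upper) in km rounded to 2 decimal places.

Standard errors of each mean: 10.0/√97 = 1.0153 and 9.9/√68 = 1.2006.
SE(x̄₁ − x̄₂) = √(1.0153² + 1.2006²) = 1.5723 for independent samples with unequal variances.
With z* = 1.960, the margin is 1.960 × 1.5723 = 3.0817.
x̄₁ − x̄₂ = 14.3 − 23.0 = -8.7000; the interval is -8.7000 ± 3.0817 = (-11.78, -5.62).

(-11.78, -5.62)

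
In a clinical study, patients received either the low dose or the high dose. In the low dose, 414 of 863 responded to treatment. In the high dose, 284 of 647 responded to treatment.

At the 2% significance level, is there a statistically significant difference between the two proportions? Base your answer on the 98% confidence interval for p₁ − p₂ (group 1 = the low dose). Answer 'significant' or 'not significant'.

Sample proportions: 414/863 = 0.4797, 284/647 = 0.4389.
Each SE is √(p̂(1−p̂)/n): √(0.4797·0.5203/863) = 0.01701 and √(0.4389·0.5611/647) = 0.01951.
SE(p̂₁ − p̂₂) = √(SE₁² + SE₂²) = √(0.0002893401 + 0.0003806401) = 0.02588, since the two samples are independent.
At 98% confidence z* = 2.326; margin = 2.326 × 0.02588 = 0.06020.
The difference is 0.4797 − 0.4389 = 0.0408, so the interval is 0.0408 ± 0.06020 = (-0.01940, 0.10100).
The interval (-0.01940, 0.10100) contains 0, so the difference is not significant.

not significant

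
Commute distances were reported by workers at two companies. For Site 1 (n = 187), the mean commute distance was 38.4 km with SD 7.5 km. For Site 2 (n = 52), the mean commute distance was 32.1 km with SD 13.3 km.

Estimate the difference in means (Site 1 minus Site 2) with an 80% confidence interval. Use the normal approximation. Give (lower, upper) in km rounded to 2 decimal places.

(3.83, 8.77)

Per-group SEs: s₁/√n₁ = 7.5/√187 = 0.5485, s₂/√n₂ = 13.3/√52 = 1.8444.
Unpooled SE of the difference: √(0.30085225 + 3.40181136) = 1.9242.
Margin of error = z* · SE = 1.282 × 1.9242 = 2.4668.
x̄₁ − x̄₂ = 38.4 − 32.1 = 6.3000.
CI: 6.3000 ± 2.4668 = (3.83, 8.77).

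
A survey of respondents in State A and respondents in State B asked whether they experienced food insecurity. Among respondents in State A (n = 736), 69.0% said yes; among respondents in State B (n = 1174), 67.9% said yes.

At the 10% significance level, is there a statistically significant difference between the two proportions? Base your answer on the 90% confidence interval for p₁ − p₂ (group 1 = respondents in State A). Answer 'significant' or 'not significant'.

not significant

The two standard errors are √(0.6900×0.3100/736) = 0.01705 and √(0.6790×0.3210/1174) = 0.01363.
Because the samples are independent, SE_diff = √(0.01705² + 0.01363²) = 0.02183.
Using z* = 1.645 for 90%, ME = 1.645 × 0.02183 = 0.03591.
p̂₁ − p̂₂ = 0.0110; interval 0.0110 ± 0.03591 gives (-0.02491, 0.04691).
The interval (-0.02491, 0.04691) contains 0, so the difference is not significant.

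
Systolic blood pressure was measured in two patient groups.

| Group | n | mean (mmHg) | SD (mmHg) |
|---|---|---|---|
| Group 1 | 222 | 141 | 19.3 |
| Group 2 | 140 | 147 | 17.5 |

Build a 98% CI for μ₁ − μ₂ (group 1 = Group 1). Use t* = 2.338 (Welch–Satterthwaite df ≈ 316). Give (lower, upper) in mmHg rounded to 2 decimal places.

(-10.60, -1.40)

SE₁ = s₁/√n₁ = 19.3/√222 = 1.2953; SE₂ = 17.5/√140 = 1.4790.
Independent samples, unequal variances: SE_diff = √(SE₁² + SE₂²) = √(1.67780209 + 2.187441) = 1.9660.
t* = 2.338, so margin of error = 2.338 × 1.9660 = 4.5965.
Difference in means = 141 − 147 = -6.0000.
-6.0000 ± 4.5965 → (-10.60, -1.40).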